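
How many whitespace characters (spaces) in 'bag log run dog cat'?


\s matches whitespace characters (spaces, tabs, etc.).
Text: 'bag log run dog cat'
This text has 5 words separated by spaces.
Number of spaces = number of words - 1 = 5 - 1 = 4

4


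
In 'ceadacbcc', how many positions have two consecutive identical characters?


Looking for consecutive identical characters in 'ceadacbcc':
  pos 0-1: 'c' vs 'e' -> different
  pos 1-2: 'e' vs 'a' -> different
  pos 2-3: 'a' vs 'd' -> different
  pos 3-4: 'd' vs 'a' -> different
  pos 4-5: 'a' vs 'c' -> different
  pos 5-6: 'c' vs 'b' -> different
  pos 6-7: 'b' vs 'c' -> different
  pos 7-8: 'c' vs 'c' -> MATCH ('cc')
Consecutive identical pairs: ['cc']
Count: 1

1


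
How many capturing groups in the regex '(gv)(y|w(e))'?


To count capturing groups, count each '(' that starts a group.
Pattern: '(gv)(y|w(e))'
Walking through the pattern:
  Position 0: '(' -> group #1
  Position 4: '(' -> group #2
  Position 8: '(' -> group #3
Total capturing groups: 3

3


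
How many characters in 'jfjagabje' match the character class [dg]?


Character class [dg] matches any of: {d, g}
Scanning string 'jfjagabje' character by character:
  pos 0: 'j' -> no
  pos 1: 'f' -> no
  pos 2: 'j' -> no
  pos 3: 'a' -> no
  pos 4: 'g' -> MATCH
  pos 5: 'a' -> no
  pos 6: 'b' -> no
  pos 7: 'j' -> no
  pos 8: 'e' -> no
Total matches: 1

1


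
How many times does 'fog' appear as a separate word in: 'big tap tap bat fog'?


Scanning each word for exact match 'fog':
  Word 1: 'big' -> no
  Word 2: 'tap' -> no
  Word 3: 'tap' -> no
  Word 4: 'bat' -> no
  Word 5: 'fog' -> MATCH
Total matches: 1

1


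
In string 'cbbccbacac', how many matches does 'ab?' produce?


Pattern 'ab?' matches 'a' optionally followed by 'b'.
String: 'cbbccbacac'
Scanning left to right for 'a' then checking next char:
  Match 1: 'a' (a not followed by b)
  Match 2: 'a' (a not followed by b)
Total matches: 2

2


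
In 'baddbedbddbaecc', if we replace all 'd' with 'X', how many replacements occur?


re.sub('d', 'X', text) replaces every occurrence of 'd' with 'X'.
Text: 'baddbedbddbaecc'
Scanning for 'd':
  pos 2: 'd' -> replacement #1
  pos 3: 'd' -> replacement #2
  pos 6: 'd' -> replacement #3
  pos 8: 'd' -> replacement #4
  pos 9: 'd' -> replacement #5
Total replacements: 5

5


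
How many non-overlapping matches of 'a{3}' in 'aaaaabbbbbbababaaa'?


Pattern 'a{3}' matches exactly 3 consecutive a's (greedy, non-overlapping).
String: 'aaaaabbbbbbababaaa'
Scanning for runs of a's:
  Run at pos 0: 'aaaaa' (length 5) -> 1 match(es)
  Run at pos 11: 'a' (length 1) -> 0 match(es)
  Run at pos 13: 'a' (length 1) -> 0 match(es)
  Run at pos 15: 'aaa' (length 3) -> 1 match(es)
Matches found: ['aaa', 'aaa']
Total: 2

2


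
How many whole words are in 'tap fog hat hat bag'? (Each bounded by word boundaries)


Word boundaries (\b) mark the start/end of each word.
Text: 'tap fog hat hat bag'
Splitting by whitespace:
  Word 1: 'tap'
  Word 2: 'fog'
  Word 3: 'hat'
  Word 4: 'hat'
  Word 5: 'bag'
Total whole words: 5

5


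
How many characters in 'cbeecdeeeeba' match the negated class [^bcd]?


Negated class [^bcd] matches any char NOT in {b, c, d}
Scanning 'cbeecdeeeeba':
  pos 0: 'c' -> no (excluded)
  pos 1: 'b' -> no (excluded)
  pos 2: 'e' -> MATCH
  pos 3: 'e' -> MATCH
  pos 4: 'c' -> no (excluded)
  pos 5: 'd' -> no (excluded)
  pos 6: 'e' -> MATCH
  pos 7: 'e' -> MATCH
  pos 8: 'e' -> MATCH
  pos 9: 'e' -> MATCH
  pos 10: 'b' -> no (excluded)
  pos 11: 'a' -> MATCH
Total matches: 7

7


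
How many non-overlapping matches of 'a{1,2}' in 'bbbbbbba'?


Pattern 'a{1,2}' matches between 1 and 2 consecutive a's (greedy).
String: 'bbbbbbba'
Finding runs of a's and applying greedy matching:
  Run at pos 7: 'a' (length 1)
Matches: ['a']
Count: 1

1


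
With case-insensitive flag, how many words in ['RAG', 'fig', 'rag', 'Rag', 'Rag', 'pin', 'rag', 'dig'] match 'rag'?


Case-insensitive matching: compare each word's lowercase form to 'rag'.
  'RAG' -> lower='rag' -> MATCH
  'fig' -> lower='fig' -> no
  'rag' -> lower='rag' -> MATCH
  'Rag' -> lower='rag' -> MATCH
  'Rag' -> lower='rag' -> MATCH
  'pin' -> lower='pin' -> no
  'rag' -> lower='rag' -> MATCH
  'dig' -> lower='dig' -> no
Matches: ['RAG', 'rag', 'Rag', 'Rag', 'rag']
Count: 5

5


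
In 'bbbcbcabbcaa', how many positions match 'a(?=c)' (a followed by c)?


Lookahead 'a(?=c)' matches 'a' only when followed by 'c'.
String: 'bbbcbcabbcaa'
Checking each position where char is 'a':
  pos 6: 'a' -> no (next='b')
  pos 10: 'a' -> no (next='a')
Matching positions: []
Count: 0

0


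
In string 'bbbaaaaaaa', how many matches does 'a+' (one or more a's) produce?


Pattern 'a+' matches one or more consecutive a's.
String: 'bbbaaaaaaa'
Scanning for runs of a:
  Match 1: 'aaaaaaa' (length 7)
Total matches: 1

1


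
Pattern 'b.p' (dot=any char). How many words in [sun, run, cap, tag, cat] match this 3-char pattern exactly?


Pattern 'b.p' means: starts with 'b', any single char, ends with 'p'.
Checking each word (must be exactly 3 chars):
  'sun' (len=3): no
  'run' (len=3): no
  'cap' (len=3): no
  'tag' (len=3): no
  'cat' (len=3): no
Matching words: []
Total: 0

0


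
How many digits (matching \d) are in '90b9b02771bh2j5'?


\d matches any digit 0-9.
Scanning '90b9b02771bh2j5':
  pos 0: '9' -> DIGIT
  pos 1: '0' -> DIGIT
  pos 3: '9' -> DIGIT
  pos 5: '0' -> DIGIT
  pos 6: '2' -> DIGIT
  pos 7: '7' -> DIGIT
  pos 8: '7' -> DIGIT
  pos 9: '1' -> DIGIT
  pos 12: '2' -> DIGIT
  pos 14: '5' -> DIGIT
Digits found: ['9', '0', '9', '0', '2', '7', '7', '1', '2', '5']
Total: 10

10


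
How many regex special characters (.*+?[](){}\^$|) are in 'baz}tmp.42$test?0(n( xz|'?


Regex special characters are: . * + ? [ ] ( ) { } \ ^ $ |
Scanning 'baz}tmp.42$test?0(n( xz|':
  pos 3: '}' -> SPECIAL
  pos 7: '.' -> SPECIAL
  pos 10: '$' -> SPECIAL
  pos 15: '?' -> SPECIAL
  pos 17: '(' -> SPECIAL
  pos 19: '(' -> SPECIAL
  pos 23: '|' -> SPECIAL
Special chars found: ['}', '.', '$', '?', '(', '(', '|']
Total: 7

7


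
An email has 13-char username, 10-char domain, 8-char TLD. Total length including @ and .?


An email address has format: username@domain.tld
Username length: 13
'@' character: 1
Domain length: 10
'.' character: 1
TLD length: 8
Total = 13 + 1 + 10 + 1 + 8 = 33

33


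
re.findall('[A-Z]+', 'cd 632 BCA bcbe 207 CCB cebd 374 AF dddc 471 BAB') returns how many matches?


Pattern '[A-Z]+' finds one or more uppercase letters.
Text: 'cd 632 BCA bcbe 207 CCB cebd 374 AF dddc 471 BAB'
Scanning for matches:
  Match 1: 'BCA'
  Match 2: 'CCB'
  Match 3: 'AF'
  Match 4: 'BAB'
Total matches: 4

4


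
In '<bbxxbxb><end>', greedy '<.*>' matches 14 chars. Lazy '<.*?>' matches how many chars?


Greedy '<.*>' tries to match as MUCH as possible.
Lazy '<.*?>' tries to match as LITTLE as possible.

String: '<bbxxbxb><end>'
Greedy '<.*>' starts at first '<' and extends to the LAST '>': '<bbxxbxb><end>' (14 chars)
Lazy '<.*?>' starts at first '<' and stops at the FIRST '>': '<bbxxbxb>' (9 chars)

9


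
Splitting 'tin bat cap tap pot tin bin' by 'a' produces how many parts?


Splitting by 'a' breaks the string at each occurrence of the separator.
Text: 'tin bat cap tap pot tin bin'
Parts after split:
  Part 1: 'tin b'
  Part 2: 't c'
  Part 3: 'p t'
  Part 4: 'p pot tin bin'
Total parts: 4

4


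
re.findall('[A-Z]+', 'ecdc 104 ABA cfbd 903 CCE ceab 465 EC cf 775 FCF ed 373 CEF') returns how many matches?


Pattern '[A-Z]+' finds one or more uppercase letters.
Text: 'ecdc 104 ABA cfbd 903 CCE ceab 465 EC cf 775 FCF ed 373 CEF'
Scanning for matches:
  Match 1: 'ABA'
  Match 2: 'CCE'
  Match 3: 'EC'
  Match 4: 'FCF'
  Match 5: 'CEF'
Total matches: 5

5


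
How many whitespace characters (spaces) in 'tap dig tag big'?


\s matches whitespace characters (spaces, tabs, etc.).
Text: 'tap dig tag big'
This text has 4 words separated by spaces.
Number of spaces = number of words - 1 = 4 - 1 = 3

3


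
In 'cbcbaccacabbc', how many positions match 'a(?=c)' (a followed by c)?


Lookahead 'a(?=c)' matches 'a' only when followed by 'c'.
String: 'cbcbaccacabbc'
Checking each position where char is 'a':
  pos 4: 'a' -> MATCH (next='c')
  pos 7: 'a' -> MATCH (next='c')
  pos 9: 'a' -> no (next='b')
Matching positions: [4, 7]
Count: 2

2


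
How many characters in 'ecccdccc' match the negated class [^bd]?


Negated class [^bd] matches any char NOT in {b, d}
Scanning 'ecccdccc':
  pos 0: 'e' -> MATCH
  pos 1: 'c' -> MATCH
  pos 2: 'c' -> MATCH
  pos 3: 'c' -> MATCH
  pos 4: 'd' -> no (excluded)
  pos 5: 'c' -> MATCH
  pos 6: 'c' -> MATCH
  pos 7: 'c' -> MATCH
Total matches: 7

7


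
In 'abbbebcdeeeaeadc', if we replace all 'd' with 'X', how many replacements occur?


re.sub('d', 'X', text) replaces every occurrence of 'd' with 'X'.
Text: 'abbbebcdeeeaeadc'
Scanning for 'd':
  pos 7: 'd' -> replacement #1
  pos 14: 'd' -> replacement #2
Total replacements: 2

2


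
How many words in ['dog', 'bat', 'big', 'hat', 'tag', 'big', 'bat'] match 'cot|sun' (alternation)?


Alternation 'cot|sun' matches either 'cot' or 'sun'.
Checking each word:
  'dog' -> no
  'bat' -> no
  'big' -> no
  'hat' -> no
  'tag' -> no
  'big' -> no
  'bat' -> no
Matches: []
Count: 0

0


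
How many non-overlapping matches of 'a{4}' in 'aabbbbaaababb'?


Pattern 'a{4}' matches exactly 4 consecutive a's (greedy, non-overlapping).
String: 'aabbbbaaababb'
Scanning for runs of a's:
  Run at pos 0: 'aa' (length 2) -> 0 match(es)
  Run at pos 6: 'aaa' (length 3) -> 0 match(es)
  Run at pos 10: 'a' (length 1) -> 0 match(es)
Matches found: []
Total: 0

0


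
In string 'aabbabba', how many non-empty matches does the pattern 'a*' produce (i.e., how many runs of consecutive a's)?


Pattern 'a*' matches zero or more a's. We want non-empty runs of consecutive a's.
String: 'aabbabba'
Walking through the string to find runs of a's:
  Run 1: positions 0-1 -> 'aa'
  Run 2: positions 4-4 -> 'a'
  Run 3: positions 7-7 -> 'a'
Non-empty runs found: ['aa', 'a', 'a']
Count: 3

3


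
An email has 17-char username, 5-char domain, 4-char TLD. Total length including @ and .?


An email address has format: username@domain.tld
Username length: 17
'@' character: 1
Domain length: 5
'.' character: 1
TLD length: 4
Total = 17 + 1 + 5 + 1 + 4 = 28

28


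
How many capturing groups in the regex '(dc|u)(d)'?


To count capturing groups, count each '(' that starts a group.
Pattern: '(dc|u)(d)'
Walking through the pattern:
  Position 0: '(' -> group #1
  Position 6: '(' -> group #2
Total capturing groups: 2

2


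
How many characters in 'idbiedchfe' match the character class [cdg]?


Character class [cdg] matches any of: {c, d, g}
Scanning string 'idbiedchfe' character by character:
  pos 0: 'i' -> no
  pos 1: 'd' -> MATCH
  pos 2: 'b' -> no
  pos 3: 'i' -> no
  pos 4: 'e' -> no
  pos 5: 'd' -> MATCH
  pos 6: 'c' -> MATCH
  pos 7: 'h' -> no
  pos 8: 'f' -> no
  pos 9: 'e' -> no
Total matches: 3

3


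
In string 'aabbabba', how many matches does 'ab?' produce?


Pattern 'ab?' matches 'a' optionally followed by 'b'.
String: 'aabbabba'
Scanning left to right for 'a' then checking next char:
  Match 1: 'a' (a not followed by b)
  Match 2: 'ab' (a followed by b)
  Match 3: 'ab' (a followed by b)
  Match 4: 'a' (a not followed by b)
Total matches: 4

4


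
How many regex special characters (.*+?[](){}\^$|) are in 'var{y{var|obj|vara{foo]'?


Regex special characters are: . * + ? [ ] ( ) { } \ ^ $ |
Scanning 'var{y{var|obj|vara{foo]':
  pos 3: '{' -> SPECIAL
  pos 5: '{' -> SPECIAL
  pos 9: '|' -> SPECIAL
  pos 13: '|' -> SPECIAL
  pos 18: '{' -> SPECIAL
  pos 22: ']' -> SPECIAL
Special chars found: ['{', '{', '|', '|', '{', ']']
Total: 6

6


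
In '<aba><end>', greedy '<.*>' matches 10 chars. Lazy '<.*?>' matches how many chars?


Greedy '<.*>' tries to match as MUCH as possible.
Lazy '<.*?>' tries to match as LITTLE as possible.

String: '<aba><end>'
Greedy '<.*>' starts at first '<' and extends to the LAST '>': '<aba><end>' (10 chars)
Lazy '<.*?>' starts at first '<' and stops at the FIRST '>': '<aba>' (5 chars)

5


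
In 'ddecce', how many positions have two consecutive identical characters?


Looking for consecutive identical characters in 'ddecce':
  pos 0-1: 'd' vs 'd' -> MATCH ('dd')
  pos 1-2: 'd' vs 'e' -> different
  pos 2-3: 'e' vs 'c' -> different
  pos 3-4: 'c' vs 'c' -> MATCH ('cc')
  pos 4-5: 'c' vs 'e' -> different
Consecutive identical pairs: ['dd', 'cc']
Count: 2

2


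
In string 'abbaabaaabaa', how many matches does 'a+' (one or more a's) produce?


Pattern 'a+' matches one or more consecutive a's.
String: 'abbaabaaabaa'
Scanning for runs of a:
  Match 1: 'a' (length 1)
  Match 2: 'aa' (length 2)
  Match 3: 'aaa' (length 3)
  Match 4: 'aa' (length 2)
Total matches: 4

4


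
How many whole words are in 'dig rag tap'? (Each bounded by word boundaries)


Word boundaries (\b) mark the start/end of each word.
Text: 'dig rag tap'
Splitting by whitespace:
  Word 1: 'dig'
  Word 2: 'rag'
  Word 3: 'tap'
Total whole words: 3

3


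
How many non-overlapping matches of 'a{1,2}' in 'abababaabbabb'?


Pattern 'a{1,2}' matches between 1 and 2 consecutive a's (greedy).
String: 'abababaabbabb'
Finding runs of a's and applying greedy matching:
  Run at pos 0: 'a' (length 1)
  Run at pos 2: 'a' (length 1)
  Run at pos 4: 'a' (length 1)
  Run at pos 6: 'aa' (length 2)
  Run at pos 10: 'a' (length 1)
Matches: ['a', 'a', 'a', 'aa', 'a']
Count: 5

5


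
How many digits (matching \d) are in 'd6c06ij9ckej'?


\d matches any digit 0-9.
Scanning 'd6c06ij9ckej':
  pos 1: '6' -> DIGIT
  pos 3: '0' -> DIGIT
  pos 4: '6' -> DIGIT
  pos 7: '9' -> DIGIT
Digits found: ['6', '0', '6', '9']
Total: 4

4


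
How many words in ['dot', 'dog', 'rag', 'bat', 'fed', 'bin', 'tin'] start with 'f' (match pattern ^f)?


Pattern ^f anchors to start of word. Check which words begin with 'f':
  'dot' -> no
  'dog' -> no
  'rag' -> no
  'bat' -> no
  'fed' -> MATCH (starts with 'f')
  'bin' -> no
  'tin' -> no
Matching words: ['fed']
Count: 1

1


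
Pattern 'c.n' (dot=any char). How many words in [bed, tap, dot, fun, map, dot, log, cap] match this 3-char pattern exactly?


Pattern 'c.n' means: starts with 'c', any single char, ends with 'n'.
Checking each word (must be exactly 3 chars):
  'bed' (len=3): no
  'tap' (len=3): no
  'dot' (len=3): no
  'fun' (len=3): no
  'map' (len=3): no
  'dot' (len=3): no
  'log' (len=3): no
  'cap' (len=3): no
Matching words: []
Total: 0

0


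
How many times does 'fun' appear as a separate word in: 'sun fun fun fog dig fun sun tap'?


Scanning each word for exact match 'fun':
  Word 1: 'sun' -> no
  Word 2: 'fun' -> MATCH
  Word 3: 'fun' -> MATCH
  Word 4: 'fog' -> no
  Word 5: 'dig' -> no
  Word 6: 'fun' -> MATCH
  Word 7: 'sun' -> no
  Word 8: 'tap' -> no
Total matches: 3

3


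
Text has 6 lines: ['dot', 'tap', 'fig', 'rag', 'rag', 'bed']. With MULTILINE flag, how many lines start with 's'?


With MULTILINE flag, ^ matches the start of each line.
Lines: ['dot', 'tap', 'fig', 'rag', 'rag', 'bed']
Checking which lines start with 's':
  Line 1: 'dot' -> no
  Line 2: 'tap' -> no
  Line 3: 'fig' -> no
  Line 4: 'rag' -> no
  Line 5: 'rag' -> no
  Line 6: 'bed' -> no
Matching lines: []
Count: 0

0


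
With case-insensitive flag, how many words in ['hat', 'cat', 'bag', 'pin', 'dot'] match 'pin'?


Case-insensitive matching: compare each word's lowercase form to 'pin'.
  'hat' -> lower='hat' -> no
  'cat' -> lower='cat' -> no
  'bag' -> lower='bag' -> no
  'pin' -> lower='pin' -> MATCH
  'dot' -> lower='dot' -> no
Matches: ['pin']
Count: 1

1


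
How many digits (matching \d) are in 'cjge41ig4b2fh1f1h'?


\d matches any digit 0-9.
Scanning 'cjge41ig4b2fh1f1h':
  pos 4: '4' -> DIGIT
  pos 5: '1' -> DIGIT
  pos 8: '4' -> DIGIT
  pos 10: '2' -> DIGIT
  pos 13: '1' -> DIGIT
  pos 15: '1' -> DIGIT
Digits found: ['4', '1', '4', '2', '1', '1']
Total: 6

6


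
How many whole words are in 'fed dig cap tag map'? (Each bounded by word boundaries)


Word boundaries (\b) mark the start/end of each word.
Text: 'fed dig cap tag map'
Splitting by whitespace:
  Word 1: 'fed'
  Word 2: 'dig'
  Word 3: 'cap'
  Word 4: 'tag'
  Word 5: 'map'
Total whole words: 5

5


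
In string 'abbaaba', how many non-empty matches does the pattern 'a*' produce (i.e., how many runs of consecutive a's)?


Pattern 'a*' matches zero or more a's. We want non-empty runs of consecutive a's.
String: 'abbaaba'
Walking through the string to find runs of a's:
  Run 1: positions 0-0 -> 'a'
  Run 2: positions 3-4 -> 'aa'
  Run 3: positions 6-6 -> 'a'
Non-empty runs found: ['a', 'aa', 'a']
Count: 3

3


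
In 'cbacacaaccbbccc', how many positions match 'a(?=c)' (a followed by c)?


Lookahead 'a(?=c)' matches 'a' only when followed by 'c'.
String: 'cbacacaaccbbccc'
Checking each position where char is 'a':
  pos 2: 'a' -> MATCH (next='c')
  pos 4: 'a' -> MATCH (next='c')
  pos 6: 'a' -> no (next='a')
  pos 7: 'a' -> MATCH (next='c')
Matching positions: [2, 4, 7]
Count: 3

3


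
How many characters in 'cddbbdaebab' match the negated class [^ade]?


Negated class [^ade] matches any char NOT in {a, d, e}
Scanning 'cddbbdaebab':
  pos 0: 'c' -> MATCH
  pos 1: 'd' -> no (excluded)
  pos 2: 'd' -> no (excluded)
  pos 3: 'b' -> MATCH
  pos 4: 'b' -> MATCH
  pos 5: 'd' -> no (excluded)
  pos 6: 'a' -> no (excluded)
  pos 7: 'e' -> no (excluded)
  pos 8: 'b' -> MATCH
  pos 9: 'a' -> no (excluded)
  pos 10: 'b' -> MATCH
Total matches: 5

5


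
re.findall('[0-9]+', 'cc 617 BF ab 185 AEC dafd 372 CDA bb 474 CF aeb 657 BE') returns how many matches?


Pattern '[0-9]+' finds one or more digits.
Text: 'cc 617 BF ab 185 AEC dafd 372 CDA bb 474 CF aeb 657 BE'
Scanning for matches:
  Match 1: '617'
  Match 2: '185'
  Match 3: '372'
  Match 4: '474'
  Match 5: '657'
Total matches: 5

5


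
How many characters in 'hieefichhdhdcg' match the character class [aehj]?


Character class [aehj] matches any of: {a, e, h, j}
Scanning string 'hieefichhdhdcg' character by character:
  pos 0: 'h' -> MATCH
  pos 1: 'i' -> no
  pos 2: 'e' -> MATCH
  pos 3: 'e' -> MATCH
  pos 4: 'f' -> no
  pos 5: 'i' -> no
  pos 6: 'c' -> no
  pos 7: 'h' -> MATCH
  pos 8: 'h' -> MATCH
  pos 9: 'd' -> no
  pos 10: 'h' -> MATCH
  pos 11: 'd' -> no
  pos 12: 'c' -> no
  pos 13: 'g' -> no
Total matches: 6

6


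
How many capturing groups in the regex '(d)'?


To count capturing groups, count each '(' that starts a group.
Pattern: '(d)'
Walking through the pattern:
  Position 0: '(' -> group #1
Total capturing groups: 1

1


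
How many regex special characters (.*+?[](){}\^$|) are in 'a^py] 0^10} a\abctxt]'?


Regex special characters are: . * + ? [ ] ( ) { } \ ^ $ |
Scanning 'a^py] 0^10} a\abctxt]':
  pos 1: '^' -> SPECIAL
  pos 4: ']' -> SPECIAL
  pos 7: '^' -> SPECIAL
  pos 10: '}' -> SPECIAL
  pos 13: '\' -> SPECIAL
  pos 20: ']' -> SPECIAL
Special chars found: ['^', ']', '^', '}', '\\', ']']
Total: 6

6


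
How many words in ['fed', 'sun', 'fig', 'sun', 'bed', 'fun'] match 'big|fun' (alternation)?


Alternation 'big|fun' matches either 'big' or 'fun'.
Checking each word:
  'fed' -> no
  'sun' -> no
  'fig' -> no
  'sun' -> no
  'bed' -> no
  'fun' -> MATCH
Matches: ['fun']
Count: 1

1


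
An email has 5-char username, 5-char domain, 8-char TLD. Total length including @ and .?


An email address has format: username@domain.tld
Username length: 5
'@' character: 1
Domain length: 5
'.' character: 1
TLD length: 8
Total = 5 + 1 + 5 + 1 + 8 = 20

20


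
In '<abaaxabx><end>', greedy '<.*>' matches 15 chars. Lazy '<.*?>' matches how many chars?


Greedy '<.*>' tries to match as MUCH as possible.
Lazy '<.*?>' tries to match as LITTLE as possible.

String: '<abaaxabx><end>'
Greedy '<.*>' starts at first '<' and extends to the LAST '>': '<abaaxabx><end>' (15 chars)
Lazy '<.*?>' starts at first '<' and stops at the FIRST '>': '<abaaxabx>' (10 chars)

10


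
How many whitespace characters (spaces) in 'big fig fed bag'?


\s matches whitespace characters (spaces, tabs, etc.).
Text: 'big fig fed bag'
This text has 4 words separated by spaces.
Number of spaces = number of words - 1 = 4 - 1 = 3

3


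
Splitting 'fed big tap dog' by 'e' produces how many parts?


Splitting by 'e' breaks the string at each occurrence of the separator.
Text: 'fed big tap dog'
Parts after split:
  Part 1: 'f'
  Part 2: 'd big tap dog'
Total parts: 2

2


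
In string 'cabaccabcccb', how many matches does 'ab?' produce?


Pattern 'ab?' matches 'a' optionally followed by 'b'.
String: 'cabaccabcccb'
Scanning left to right for 'a' then checking next char:
  Match 1: 'ab' (a followed by b)
  Match 2: 'a' (a not followed by b)
  Match 3: 'ab' (a followed by b)
Total matches: 3

3


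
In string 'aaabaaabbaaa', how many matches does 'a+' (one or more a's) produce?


Pattern 'a+' matches one or more consecutive a's.
String: 'aaabaaabbaaa'
Scanning for runs of a:
  Match 1: 'aaa' (length 3)
  Match 2: 'aaa' (length 3)
  Match 3: 'aaa' (length 3)
Total matches: 3

3


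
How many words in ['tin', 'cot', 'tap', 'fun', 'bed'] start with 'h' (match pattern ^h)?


Pattern ^h anchors to start of word. Check which words begin with 'h':
  'tin' -> no
  'cot' -> no
  'tap' -> no
  'fun' -> no
  'bed' -> no
Matching words: []
Count: 0

0


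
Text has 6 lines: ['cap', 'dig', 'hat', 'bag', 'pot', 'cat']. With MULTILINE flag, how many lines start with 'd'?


With MULTILINE flag, ^ matches the start of each line.
Lines: ['cap', 'dig', 'hat', 'bag', 'pot', 'cat']
Checking which lines start with 'd':
  Line 1: 'cap' -> no
  Line 2: 'dig' -> MATCH
  Line 3: 'hat' -> no
  Line 4: 'bag' -> no
  Line 5: 'pot' -> no
  Line 6: 'cat' -> no
Matching lines: ['dig']
Count: 1

1


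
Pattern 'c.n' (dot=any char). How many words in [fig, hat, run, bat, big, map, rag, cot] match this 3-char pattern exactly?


Pattern 'c.n' means: starts with 'c', any single char, ends with 'n'.
Checking each word (must be exactly 3 chars):
  'fig' (len=3): no
  'hat' (len=3): no
  'run' (len=3): no
  'bat' (len=3): no
  'big' (len=3): no
  'map' (len=3): no
  'rag' (len=3): no
  'cot' (len=3): no
Matching words: []
Total: 0

0


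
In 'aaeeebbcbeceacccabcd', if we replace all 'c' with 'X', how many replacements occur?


re.sub('c', 'X', text) replaces every occurrence of 'c' with 'X'.
Text: 'aaeeebbcbeceacccabcd'
Scanning for 'c':
  pos 7: 'c' -> replacement #1
  pos 10: 'c' -> replacement #2
  pos 13: 'c' -> replacement #3
  pos 14: 'c' -> replacement #4
  pos 15: 'c' -> replacement #5
  pos 18: 'c' -> replacement #6
Total replacements: 6

6


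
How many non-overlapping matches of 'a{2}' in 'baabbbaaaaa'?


Pattern 'a{2}' matches exactly 2 consecutive a's (greedy, non-overlapping).
String: 'baabbbaaaaa'
Scanning for runs of a's:
  Run at pos 1: 'aa' (length 2) -> 1 match(es)
  Run at pos 6: 'aaaaa' (length 5) -> 2 match(es)
Matches found: ['aa', 'aa', 'aa']
Total: 3

3


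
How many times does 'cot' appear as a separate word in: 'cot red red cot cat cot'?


Scanning each word for exact match 'cot':
  Word 1: 'cot' -> MATCH
  Word 2: 'red' -> no
  Word 3: 'red' -> no
  Word 4: 'cot' -> MATCH
  Word 5: 'cat' -> no
  Word 6: 'cot' -> MATCH
Total matches: 3

3


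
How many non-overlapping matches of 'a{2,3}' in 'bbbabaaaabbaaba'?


Pattern 'a{2,3}' matches between 2 and 3 consecutive a's (greedy).
String: 'bbbabaaaabbaaba'
Finding runs of a's and applying greedy matching:
  Run at pos 3: 'a' (length 1)
  Run at pos 5: 'aaaa' (length 4)
  Run at pos 11: 'aa' (length 2)
  Run at pos 14: 'a' (length 1)
Matches: ['aaa', 'aa']
Count: 2

2


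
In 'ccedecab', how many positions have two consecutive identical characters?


Looking for consecutive identical characters in 'ccedecab':
  pos 0-1: 'c' vs 'c' -> MATCH ('cc')
  pos 1-2: 'c' vs 'e' -> different
  pos 2-3: 'e' vs 'd' -> different
  pos 3-4: 'd' vs 'e' -> different
  pos 4-5: 'e' vs 'c' -> different
  pos 5-6: 'c' vs 'a' -> different
  pos 6-7: 'a' vs 'b' -> different
Consecutive identical pairs: ['cc']
Count: 1

1


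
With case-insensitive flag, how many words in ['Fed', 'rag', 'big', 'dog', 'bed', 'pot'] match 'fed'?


Case-insensitive matching: compare each word's lowercase form to 'fed'.
  'Fed' -> lower='fed' -> MATCH
  'rag' -> lower='rag' -> no
  'big' -> lower='big' -> no
  'dog' -> lower='dog' -> no
  'bed' -> lower='bed' -> no
  'pot' -> lower='pot' -> no
Matches: ['Fed']
Count: 1

1


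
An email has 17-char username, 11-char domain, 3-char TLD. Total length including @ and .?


An email address has format: username@domain.tld
Username length: 17
'@' character: 1
Domain length: 11
'.' character: 1
TLD length: 3
Total = 17 + 1 + 11 + 1 + 3 = 33

33


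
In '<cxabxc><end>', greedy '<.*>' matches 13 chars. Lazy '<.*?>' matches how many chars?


Greedy '<.*>' tries to match as MUCH as possible.
Lazy '<.*?>' tries to match as LITTLE as possible.

String: '<cxabxc><end>'
Greedy '<.*>' starts at first '<' and extends to the LAST '>': '<cxabxc><end>' (13 chars)
Lazy '<.*?>' starts at first '<' and stops at the FIRST '>': '<cxabxc>' (8 chars)

8


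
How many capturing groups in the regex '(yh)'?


To count capturing groups, count each '(' that starts a group.
Pattern: '(yh)'
Walking through the pattern:
  Position 0: '(' -> group #1
Total capturing groups: 1

1


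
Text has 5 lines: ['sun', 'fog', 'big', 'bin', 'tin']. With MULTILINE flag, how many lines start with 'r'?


With MULTILINE flag, ^ matches the start of each line.
Lines: ['sun', 'fog', 'big', 'bin', 'tin']
Checking which lines start with 'r':
  Line 1: 'sun' -> no
  Line 2: 'fog' -> no
  Line 3: 'big' -> no
  Line 4: 'bin' -> no
  Line 5: 'tin' -> no
Matching lines: []
Count: 0

0


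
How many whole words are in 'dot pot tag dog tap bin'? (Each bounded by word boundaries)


Word boundaries (\b) mark the start/end of each word.
Text: 'dot pot tag dog tap bin'
Splitting by whitespace:
  Word 1: 'dot'
  Word 2: 'pot'
  Word 3: 'tag'
  Word 4: 'dog'
  Word 5: 'tap'
  Word 6: 'bin'
Total whole words: 6

6


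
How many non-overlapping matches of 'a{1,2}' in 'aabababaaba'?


Pattern 'a{1,2}' matches between 1 and 2 consecutive a's (greedy).
String: 'aabababaaba'
Finding runs of a's and applying greedy matching:
  Run at pos 0: 'aa' (length 2)
  Run at pos 3: 'a' (length 1)
  Run at pos 5: 'a' (length 1)
  Run at pos 7: 'aa' (length 2)
  Run at pos 10: 'a' (length 1)
Matches: ['aa', 'a', 'a', 'aa', 'a']
Count: 5

5


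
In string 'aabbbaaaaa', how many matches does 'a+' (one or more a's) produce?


Pattern 'a+' matches one or more consecutive a's.
String: 'aabbbaaaaa'
Scanning for runs of a:
  Match 1: 'aa' (length 2)
  Match 2: 'aaaaa' (length 5)
Total matches: 2

2


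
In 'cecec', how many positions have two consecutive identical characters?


Looking for consecutive identical characters in 'cecec':
  pos 0-1: 'c' vs 'e' -> different
  pos 1-2: 'e' vs 'c' -> different
  pos 2-3: 'c' vs 'e' -> different
  pos 3-4: 'e' vs 'c' -> different
Consecutive identical pairs: []
Count: 0

0


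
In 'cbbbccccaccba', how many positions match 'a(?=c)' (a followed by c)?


Lookahead 'a(?=c)' matches 'a' only when followed by 'c'.
String: 'cbbbccccaccba'
Checking each position where char is 'a':
  pos 8: 'a' -> MATCH (next='c')
Matching positions: [8]
Count: 1

1


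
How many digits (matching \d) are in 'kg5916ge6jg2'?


\d matches any digit 0-9.
Scanning 'kg5916ge6jg2':
  pos 2: '5' -> DIGIT
  pos 3: '9' -> DIGIT
  pos 4: '1' -> DIGIT
  pos 5: '6' -> DIGIT
  pos 8: '6' -> DIGIT
  pos 11: '2' -> DIGIT
Digits found: ['5', '9', '1', '6', '6', '2']
Total: 6

6


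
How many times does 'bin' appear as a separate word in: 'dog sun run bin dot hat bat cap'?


Scanning each word for exact match 'bin':
  Word 1: 'dog' -> no
  Word 2: 'sun' -> no
  Word 3: 'run' -> no
  Word 4: 'bin' -> MATCH
  Word 5: 'dot' -> no
  Word 6: 'hat' -> no
  Word 7: 'bat' -> no
  Word 8: 'cap' -> no
Total matches: 1

1


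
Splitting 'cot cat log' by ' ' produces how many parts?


Splitting by ' ' breaks the string at each occurrence of the separator.
Text: 'cot cat log'
Parts after split:
  Part 1: 'cot'
  Part 2: 'cat'
  Part 3: 'log'
Total parts: 3

3


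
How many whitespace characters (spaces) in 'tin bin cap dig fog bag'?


\s matches whitespace characters (spaces, tabs, etc.).
Text: 'tin bin cap dig fog bag'
This text has 6 words separated by spaces.
Number of spaces = number of words - 1 = 6 - 1 = 5

5


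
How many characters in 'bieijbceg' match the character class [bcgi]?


Character class [bcgi] matches any of: {b, c, g, i}
Scanning string 'bieijbceg' character by character:
  pos 0: 'b' -> MATCH
  pos 1: 'i' -> MATCH
  pos 2: 'e' -> no
  pos 3: 'i' -> MATCH
  pos 4: 'j' -> no
  pos 5: 'b' -> MATCH
  pos 6: 'c' -> MATCH
  pos 7: 'e' -> no
  pos 8: 'g' -> MATCH
Total matches: 6

6


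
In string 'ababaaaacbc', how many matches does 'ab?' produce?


Pattern 'ab?' matches 'a' optionally followed by 'b'.
String: 'ababaaaacbc'
Scanning left to right for 'a' then checking next char:
  Match 1: 'ab' (a followed by b)
  Match 2: 'ab' (a followed by b)
  Match 3: 'a' (a not followed by b)
  Match 4: 'a' (a not followed by b)
  Match 5: 'a' (a not followed by b)
  Match 6: 'a' (a not followed by b)
Total matches: 6

6


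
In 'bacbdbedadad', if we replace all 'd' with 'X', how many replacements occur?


re.sub('d', 'X', text) replaces every occurrence of 'd' with 'X'.
Text: 'bacbdbedadad'
Scanning for 'd':
  pos 4: 'd' -> replacement #1
  pos 7: 'd' -> replacement #2
  pos 9: 'd' -> replacement #3
  pos 11: 'd' -> replacement #4
Total replacements: 4

4


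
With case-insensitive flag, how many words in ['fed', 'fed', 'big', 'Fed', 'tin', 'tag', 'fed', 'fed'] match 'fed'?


Case-insensitive matching: compare each word's lowercase form to 'fed'.
  'fed' -> lower='fed' -> MATCH
  'fed' -> lower='fed' -> MATCH
  'big' -> lower='big' -> no
  'Fed' -> lower='fed' -> MATCH
  'tin' -> lower='tin' -> no
  'tag' -> lower='tag' -> no
  'fed' -> lower='fed' -> MATCH
  'fed' -> lower='fed' -> MATCH
Matches: ['fed', 'fed', 'Fed', 'fed', 'fed']
Count: 5

5


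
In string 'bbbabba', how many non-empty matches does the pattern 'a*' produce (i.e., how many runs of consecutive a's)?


Pattern 'a*' matches zero or more a's. We want non-empty runs of consecutive a's.
String: 'bbbabba'
Walking through the string to find runs of a's:
  Run 1: positions 3-3 -> 'a'
  Run 2: positions 6-6 -> 'a'
Non-empty runs found: ['a', 'a']
Count: 2

2


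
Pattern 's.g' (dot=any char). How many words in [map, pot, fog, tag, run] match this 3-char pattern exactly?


Pattern 's.g' means: starts with 's', any single char, ends with 'g'.
Checking each word (must be exactly 3 chars):
  'map' (len=3): no
  'pot' (len=3): no
  'fog' (len=3): no
  'tag' (len=3): no
  'run' (len=3): no
Matching words: []
Total: 0

0


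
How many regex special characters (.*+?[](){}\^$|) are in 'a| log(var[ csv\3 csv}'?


Regex special characters are: . * + ? [ ] ( ) { } \ ^ $ |
Scanning 'a| log(var[ csv\3 csv}':
  pos 1: '|' -> SPECIAL
  pos 6: '(' -> SPECIAL
  pos 10: '[' -> SPECIAL
  pos 15: '\' -> SPECIAL
  pos 21: '}' -> SPECIAL
Special chars found: ['|', '(', '[', '\\', '}']
Total: 5

5


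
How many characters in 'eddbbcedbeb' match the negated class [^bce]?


Negated class [^bce] matches any char NOT in {b, c, e}
Scanning 'eddbbcedbeb':
  pos 0: 'e' -> no (excluded)
  pos 1: 'd' -> MATCH
  pos 2: 'd' -> MATCH
  pos 3: 'b' -> no (excluded)
  pos 4: 'b' -> no (excluded)
  pos 5: 'c' -> no (excluded)
  pos 6: 'e' -> no (excluded)
  pos 7: 'd' -> MATCH
  pos 8: 'b' -> no (excluded)
  pos 9: 'e' -> no (excluded)
  pos 10: 'b' -> no (excluded)
Total matches: 3

3


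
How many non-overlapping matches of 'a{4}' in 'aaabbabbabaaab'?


Pattern 'a{4}' matches exactly 4 consecutive a's (greedy, non-overlapping).
String: 'aaabbabbabaaab'
Scanning for runs of a's:
  Run at pos 0: 'aaa' (length 3) -> 0 match(es)
  Run at pos 5: 'a' (length 1) -> 0 match(es)
  Run at pos 8: 'a' (length 1) -> 0 match(es)
  Run at pos 10: 'aaa' (length 3) -> 0 match(es)
Matches found: []
Total: 0

0


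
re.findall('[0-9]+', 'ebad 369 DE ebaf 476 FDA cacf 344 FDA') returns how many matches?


Pattern '[0-9]+' finds one or more digits.
Text: 'ebad 369 DE ebaf 476 FDA cacf 344 FDA'
Scanning for matches:
  Match 1: '369'
  Match 2: '476'
  Match 3: '344'
Total matches: 3

3


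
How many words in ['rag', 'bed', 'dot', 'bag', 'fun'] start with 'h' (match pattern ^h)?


Pattern ^h anchors to start of word. Check which words begin with 'h':
  'rag' -> no
  'bed' -> no
  'dot' -> no
  'bag' -> no
  'fun' -> no
Matching words: []
Count: 0

0


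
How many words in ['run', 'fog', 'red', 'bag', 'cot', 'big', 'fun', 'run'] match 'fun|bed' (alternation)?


Alternation 'fun|bed' matches either 'fun' or 'bed'.
Checking each word:
  'run' -> no
  'fog' -> no
  'red' -> no
  'bag' -> no
  'cot' -> no
  'big' -> no
  'fun' -> MATCH
  'run' -> no
Matches: ['fun']
Count: 1

1


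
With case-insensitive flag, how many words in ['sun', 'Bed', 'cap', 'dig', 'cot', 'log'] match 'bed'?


Case-insensitive matching: compare each word's lowercase form to 'bed'.
  'sun' -> lower='sun' -> no
  'Bed' -> lower='bed' -> MATCH
  'cap' -> lower='cap' -> no
  'dig' -> lower='dig' -> no
  'cot' -> lower='cot' -> no
  'log' -> lower='log' -> no
Matches: ['Bed']
Count: 1

1


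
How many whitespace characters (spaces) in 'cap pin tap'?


\s matches whitespace characters (spaces, tabs, etc.).
Text: 'cap pin tap'
This text has 3 words separated by spaces.
Number of spaces = number of words - 1 = 3 - 1 = 2

2


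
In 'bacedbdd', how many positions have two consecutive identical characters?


Looking for consecutive identical characters in 'bacedbdd':
  pos 0-1: 'b' vs 'a' -> different
  pos 1-2: 'a' vs 'c' -> different
  pos 2-3: 'c' vs 'e' -> different
  pos 3-4: 'e' vs 'd' -> different
  pos 4-5: 'd' vs 'b' -> different
  pos 5-6: 'b' vs 'd' -> different
  pos 6-7: 'd' vs 'd' -> MATCH ('dd')
Consecutive identical pairs: ['dd']
Count: 1

1


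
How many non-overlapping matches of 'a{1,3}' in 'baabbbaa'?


Pattern 'a{1,3}' matches between 1 and 3 consecutive a's (greedy).
String: 'baabbbaa'
Finding runs of a's and applying greedy matching:
  Run at pos 1: 'aa' (length 2)
  Run at pos 6: 'aa' (length 2)
Matches: ['aa', 'aa']
Count: 2

2


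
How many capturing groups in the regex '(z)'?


To count capturing groups, count each '(' that starts a group.
Pattern: '(z)'
Walking through the pattern:
  Position 0: '(' -> group #1
Total capturing groups: 1

1


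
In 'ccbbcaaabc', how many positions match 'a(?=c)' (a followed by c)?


Lookahead 'a(?=c)' matches 'a' only when followed by 'c'.
String: 'ccbbcaaabc'
Checking each position where char is 'a':
  pos 5: 'a' -> no (next='a')
  pos 6: 'a' -> no (next='a')
  pos 7: 'a' -> no (next='b')
Matching positions: []
Count: 0

0


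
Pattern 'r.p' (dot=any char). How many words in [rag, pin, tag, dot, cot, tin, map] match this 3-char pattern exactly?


Pattern 'r.p' means: starts with 'r', any single char, ends with 'p'.
Checking each word (must be exactly 3 chars):
  'rag' (len=3): no
  'pin' (len=3): no
  'tag' (len=3): no
  'dot' (len=3): no
  'cot' (len=3): no
  'tin' (len=3): no
  'map' (len=3): no
Matching words: []
Total: 0

0


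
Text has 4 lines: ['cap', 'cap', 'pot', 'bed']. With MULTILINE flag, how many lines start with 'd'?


With MULTILINE flag, ^ matches the start of each line.
Lines: ['cap', 'cap', 'pot', 'bed']
Checking which lines start with 'd':
  Line 1: 'cap' -> no
  Line 2: 'cap' -> no
  Line 3: 'pot' -> no
  Line 4: 'bed' -> no
Matching lines: []
Count: 0

0


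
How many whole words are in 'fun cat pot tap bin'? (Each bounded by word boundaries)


Word boundaries (\b) mark the start/end of each word.
Text: 'fun cat pot tap bin'
Splitting by whitespace:
  Word 1: 'fun'
  Word 2: 'cat'
  Word 3: 'pot'
  Word 4: 'tap'
  Word 5: 'bin'
Total whole words: 5

5


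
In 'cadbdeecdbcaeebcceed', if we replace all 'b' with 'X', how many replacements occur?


re.sub('b', 'X', text) replaces every occurrence of 'b' with 'X'.
Text: 'cadbdeecdbcaeebcceed'
Scanning for 'b':
  pos 3: 'b' -> replacement #1
  pos 9: 'b' -> replacement #2
  pos 14: 'b' -> replacement #3
Total replacements: 3

3


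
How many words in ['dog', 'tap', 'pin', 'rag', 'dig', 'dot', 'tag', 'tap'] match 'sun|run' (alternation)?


Alternation 'sun|run' matches either 'sun' or 'run'.
Checking each word:
  'dog' -> no
  'tap' -> no
  'pin' -> no
  'rag' -> no
  'dig' -> no
  'dot' -> no
  'tag' -> no
  'tap' -> no
Matches: []
Count: 0

0


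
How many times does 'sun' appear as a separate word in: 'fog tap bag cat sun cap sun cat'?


Scanning each word for exact match 'sun':
  Word 1: 'fog' -> no
  Word 2: 'tap' -> no
  Word 3: 'bag' -> no
  Word 4: 'cat' -> no
  Word 5: 'sun' -> MATCH
  Word 6: 'cap' -> no
  Word 7: 'sun' -> MATCH
  Word 8: 'cat' -> no
Total matches: 2

2


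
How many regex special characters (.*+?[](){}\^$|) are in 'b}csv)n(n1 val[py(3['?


Regex special characters are: . * + ? [ ] ( ) { } \ ^ $ |
Scanning 'b}csv)n(n1 val[py(3[':
  pos 1: '}' -> SPECIAL
  pos 5: ')' -> SPECIAL
  pos 7: '(' -> SPECIAL
  pos 14: '[' -> SPECIAL
  pos 17: '(' -> SPECIAL
  pos 19: '[' -> SPECIAL
Special chars found: ['}', ')', '(', '[', '(', '[']
Total: 6

6


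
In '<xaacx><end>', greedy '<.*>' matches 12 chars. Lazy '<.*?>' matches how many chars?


Greedy '<.*>' tries to match as MUCH as possible.
Lazy '<.*?>' tries to match as LITTLE as possible.

String: '<xaacx><end>'
Greedy '<.*>' starts at first '<' and extends to the LAST '>': '<xaacx><end>' (12 chars)
Lazy '<.*?>' starts at first '<' and stops at the FIRST '>': '<xaacx>' (7 chars)

7


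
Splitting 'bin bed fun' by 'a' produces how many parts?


Splitting by 'a' breaks the string at each occurrence of the separator.
Text: 'bin bed fun'
Parts after split:
  Part 1: 'bin bed fun'
Total parts: 1

1


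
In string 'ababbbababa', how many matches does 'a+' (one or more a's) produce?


Pattern 'a+' matches one or more consecutive a's.
String: 'ababbbababa'
Scanning for runs of a:
  Match 1: 'a' (length 1)
  Match 2: 'a' (length 1)
  Match 3: 'a' (length 1)
  Match 4: 'a' (length 1)
  Match 5: 'a' (length 1)
Total matches: 5

5


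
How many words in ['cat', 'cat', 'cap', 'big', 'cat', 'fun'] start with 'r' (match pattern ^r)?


Pattern ^r anchors to start of word. Check which words begin with 'r':
  'cat' -> no
  'cat' -> no
  'cap' -> no
  'big' -> no
  'cat' -> no
  'fun' -> no
Matching words: []
Count: 0

0


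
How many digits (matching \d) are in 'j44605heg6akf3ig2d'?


\d matches any digit 0-9.
Scanning 'j44605heg6akf3ig2d':
  pos 1: '4' -> DIGIT
  pos 2: '4' -> DIGIT
  pos 3: '6' -> DIGIT
  pos 4: '0' -> DIGIT
  pos 5: '5' -> DIGIT
  pos 9: '6' -> DIGIT
  pos 13: '3' -> DIGIT
  pos 16: '2' -> DIGIT
Digits found: ['4', '4', '6', '0', '5', '6', '3', '2']
Total: 8

8


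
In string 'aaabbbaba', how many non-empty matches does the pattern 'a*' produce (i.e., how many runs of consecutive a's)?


Pattern 'a*' matches zero or more a's. We want non-empty runs of consecutive a's.
String: 'aaabbbaba'
Walking through the string to find runs of a's:
  Run 1: positions 0-2 -> 'aaa'
  Run 2: positions 6-6 -> 'a'
  Run 3: positions 8-8 -> 'a'
Non-empty runs found: ['aaa', 'a', 'a']
Count: 3

3


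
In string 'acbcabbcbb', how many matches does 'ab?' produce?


Pattern 'ab?' matches 'a' optionally followed by 'b'.
String: 'acbcabbcbb'
Scanning left to right for 'a' then checking next char:
  Match 1: 'a' (a not followed by b)
  Match 2: 'ab' (a followed by b)
Total matches: 2

2
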